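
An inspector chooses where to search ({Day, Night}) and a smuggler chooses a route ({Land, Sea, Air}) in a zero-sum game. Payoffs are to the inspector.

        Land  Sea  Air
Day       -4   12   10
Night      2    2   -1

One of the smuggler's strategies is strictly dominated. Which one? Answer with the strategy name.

Sea

Air holds the inspector's payoff strictly below Sea in every row: 10 < 12, -1 < 2.
So Sea is strictly dominated for the smuggler.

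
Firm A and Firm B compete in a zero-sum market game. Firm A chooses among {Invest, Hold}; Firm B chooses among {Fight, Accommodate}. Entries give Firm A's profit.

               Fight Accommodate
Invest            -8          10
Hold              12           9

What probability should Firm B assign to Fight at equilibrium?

Row minima: Invest → -8, Hold → 9; maximin = 9.
Column maxima: Fight → 12, Accommodate → 10; minimax = 10.
9 ≠ 10, so there is no saddle point; optimal play is mixed.
Let Firm A play Invest with probability p. Expected payoff against Fight: (-8)p + 12(1−p) = −20p + 12; against Accommodate: 10p + 9(1−p) = p + 9.
Setting these equal: −20p + 12 = p + 9 ⇒ −21p = -3 ⇒ p = 1/7, and the value is (-20)·(1/7) + 12 = 64/7.
For Firm B: with q = P(Fight), equating Invest's and Hold's payoffs gives −18q + 10 = 3q + 9 ⇒ q = 1/21.

1/21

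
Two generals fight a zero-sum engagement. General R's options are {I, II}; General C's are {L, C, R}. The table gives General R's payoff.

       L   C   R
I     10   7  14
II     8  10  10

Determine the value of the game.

44/5

Row minima: I → 7, II → 8; maximin = 8.
Column maxima: L → 10, C → 10, R → 14; minimax = 10.
8 ≠ 10, so there is no saddle point; optimal play is mixed.
R is strictly dominated by L (it gives General R strictly more in every row), so General C never plays it.
On the remaining 2×2 (I, II vs L, C):
Let General R play I with probability p. Expected payoff against L: 10p + 8(1−p) = 2p + 8; against C: 7p + 10(1−p) = −3p + 10.
Setting these equal: 2p + 8 = −3p + 10 ⇒ 5p = 2 ⇒ p = 2/5, and the value is (2)·(2/5) + 8 = 44/5.
For General C: with q = P(L), equating I's and II's payoffs gives 3q + 7 = −2q + 10 ⇒ q = 3/5.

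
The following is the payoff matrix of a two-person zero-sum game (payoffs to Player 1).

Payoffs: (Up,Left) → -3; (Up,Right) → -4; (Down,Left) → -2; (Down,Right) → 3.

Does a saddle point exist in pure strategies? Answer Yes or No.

Yes

Row minima: Up → -4, Down → -2; maximin = -2.
Column maxima: Left → -2, Right → 3; minimax = -2.
maximin = minimax = -2, so a saddle point exists.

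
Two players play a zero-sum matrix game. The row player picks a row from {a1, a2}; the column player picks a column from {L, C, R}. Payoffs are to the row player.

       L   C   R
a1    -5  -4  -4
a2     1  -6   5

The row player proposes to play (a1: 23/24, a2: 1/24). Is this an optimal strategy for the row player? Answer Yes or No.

Against L this mix gives (23/24)·(-5) + (1/24)·1 = -19/4.
Against C this mix gives (23/24)·(-4) + (1/24)·(-6) = -49/12.
Against R this mix gives (23/24)·(-4) + (1/24)·5 = -29/8.
The column player will play L, holding the row player to -19/4. Shifting weight toward the row that does better against L would raise this floor (the equalizing mix achieves -17/4 against both L and C), so the proposed strategy is not optimal.

No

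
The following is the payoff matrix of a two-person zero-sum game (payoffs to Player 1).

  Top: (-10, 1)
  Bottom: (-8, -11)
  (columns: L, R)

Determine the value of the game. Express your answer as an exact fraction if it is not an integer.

-59/7

Row minima: Top → -10, Bottom → -11; maximin = -10.
Column maxima: L → -8, R → 1; minimax = -8.
-10 ≠ -8, so there is no saddle point; optimal play is mixed.
Let Player 1 play Top with probability p. Expected payoff against L: (-10)p + (-8)(1−p) = −2p − 8; against R: 1p + (-11)(1−p) = 12p − 11.
Setting these equal: −2p − 8 = 12p − 11 ⇒ −14p = -3 ⇒ p = 3/14, and the value is (-2)·(3/14) − 8 = -59/7.
For Player 2: with q = P(L), equating Top's and Bottom's payoffs gives −11q + 1 = 3q − 11 ⇒ q = 6/7.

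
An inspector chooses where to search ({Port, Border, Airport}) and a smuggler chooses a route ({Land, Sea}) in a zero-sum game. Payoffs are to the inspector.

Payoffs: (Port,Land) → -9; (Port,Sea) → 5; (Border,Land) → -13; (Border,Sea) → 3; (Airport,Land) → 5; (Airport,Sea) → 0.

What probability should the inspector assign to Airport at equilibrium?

Row minima: Port → -9, Border → -13, Airport → 0; maximin = 0.
Column maxima: Land → 5, Sea → 5; minimax = 5.
0 ≠ 5, so there is no saddle point; optimal play is mixed.
Border is strictly dominated by Port, so the inspector never plays it.
On the remaining 2×2 (Port, Airport vs Land, Sea):
Let the inspector play Port with probability p. Expected payoff against Land: (-9)p + 5(1−p) = −14p + 5; against Sea: 5p + 0(1−p) = 5p.
Setting these equal: −14p + 5 = 5p ⇒ −19p = -5 ⇒ p = 5/19, and the value is (-14)·(5/19) + 5 = 25/19.
For the smuggler: with q = P(Land), equating Port's and Airport's payoffs gives −14q + 5 = 5q ⇒ q = 5/19.

14/19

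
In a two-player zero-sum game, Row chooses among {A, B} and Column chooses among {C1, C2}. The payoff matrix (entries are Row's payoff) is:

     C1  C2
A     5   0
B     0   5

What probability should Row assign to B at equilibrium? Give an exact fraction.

Row minima: A → 0, B → 0; maximin = 0.
Column maxima: C1 → 5, C2 → 5; minimax = 5.
0 ≠ 5, so there is no saddle point; optimal play is mixed.
Let Row play A with probability p. Expected payoff against C1: 5p + 0(1−p) = 5p; against C2: 0p + 5(1−p) = −5p + 5.
Setting these equal: 5p = −5p + 5 ⇒ 10p = 5 ⇒ p = 1/2, and the value is (5)·(1/2) = 5/2.
For Column: with q = P(C1), equating A's and B's payoffs gives 5q = −5q + 5 ⇒ q = 1/2.

1/2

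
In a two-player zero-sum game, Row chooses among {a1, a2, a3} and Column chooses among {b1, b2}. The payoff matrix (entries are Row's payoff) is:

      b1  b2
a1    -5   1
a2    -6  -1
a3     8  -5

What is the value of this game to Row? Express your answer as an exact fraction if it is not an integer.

Row minima: a1 → -5, a2 → -6, a3 → -5; maximin = -5.
Column maxima: b1 → 8, b2 → 1; minimax = 1.
-5 ≠ 1, so there is no saddle point; optimal play is mixed.
a2 is strictly dominated by a1, so Row never plays it.
On the remaining 2×2 (a1, a3 vs b1, b2):
Let Row play a1 with probability p. Expected payoff against b1: (-5)p + 8(1−p) = −13p + 8; against b2: 1p + (-5)(1−p) = 6p − 5.
Setting these equal: −13p + 8 = 6p − 5 ⇒ −19p = -13 ⇒ p = 13/19, and the value is (-13)·(13/19) + 8 = -17/19.
For Column: with q = P(b1), equating a1's and a3's payoffs gives −6q + 1 = 13q − 5 ⇒ q = 6/19.

-17/19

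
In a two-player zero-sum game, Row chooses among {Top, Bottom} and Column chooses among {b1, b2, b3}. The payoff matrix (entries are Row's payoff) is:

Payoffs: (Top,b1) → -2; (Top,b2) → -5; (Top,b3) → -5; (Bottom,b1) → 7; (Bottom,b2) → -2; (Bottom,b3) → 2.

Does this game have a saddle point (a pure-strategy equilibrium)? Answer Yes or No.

Yes

Row minima: Top → -5, Bottom → -2; maximin = -2.
Column maxima: b1 → 7, b2 → -2, b3 → 2; minimax = -2.
maximin = minimax = -2, so a saddle point exists.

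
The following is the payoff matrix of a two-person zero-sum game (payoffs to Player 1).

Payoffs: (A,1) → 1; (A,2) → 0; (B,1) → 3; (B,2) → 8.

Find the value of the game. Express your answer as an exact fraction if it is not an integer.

Row minima: A → 0, B → 3; maximin = 3.
Column maxima: 1 → 3, 2 → 8; minimax = 3.
Since maximin = minimax = 3, there is a saddle point and the value is 3.

3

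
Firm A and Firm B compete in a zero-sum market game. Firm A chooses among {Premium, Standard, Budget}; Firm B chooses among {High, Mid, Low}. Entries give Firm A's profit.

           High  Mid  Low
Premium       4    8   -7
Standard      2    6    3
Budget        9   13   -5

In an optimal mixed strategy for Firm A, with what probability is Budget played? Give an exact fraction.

Row minima: Premium → -7, Standard → 2, Budget → -5; maximin = 2.
Column maxima: High → 9, Mid → 13, Low → 3; minimax = 3.
2 ≠ 3, so there is no saddle point; optimal play is mixed.
Premium is strictly dominated by Budget, so Firm A never plays it.
Mid is strictly dominated by High (it gives Firm A strictly more in every row), so Firm B never plays it.
On the remaining 2×2 (Standard, Budget vs High, Low):
Let Firm A play Standard with probability p. Expected payoff against High: 2p + 9(1−p) = −7p + 9; against Low: 3p + (-5)(1−p) = 8p − 5.
Setting these equal: −7p + 9 = 8p − 5 ⇒ −15p = -14 ⇒ p = 14/15, and the value is (-7)·(14/15) + 9 = 37/15.
For Firm B: with q = P(High), equating Standard's and Budget's payoffs gives −q + 3 = 14q − 5 ⇒ q = 8/15.

1/15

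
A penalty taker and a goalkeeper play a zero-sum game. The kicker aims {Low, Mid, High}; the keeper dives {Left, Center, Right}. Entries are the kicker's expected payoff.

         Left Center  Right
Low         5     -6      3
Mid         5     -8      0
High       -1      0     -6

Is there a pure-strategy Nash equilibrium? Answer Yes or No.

Row minima: Low → -6, Mid → -8, High → -6; maximin = -6.
Column maxima: Left → 5, Center → 0, Right → 3; minimax = 0.
-6 ≠ 0, so no pure-strategy equilibrium exists.

No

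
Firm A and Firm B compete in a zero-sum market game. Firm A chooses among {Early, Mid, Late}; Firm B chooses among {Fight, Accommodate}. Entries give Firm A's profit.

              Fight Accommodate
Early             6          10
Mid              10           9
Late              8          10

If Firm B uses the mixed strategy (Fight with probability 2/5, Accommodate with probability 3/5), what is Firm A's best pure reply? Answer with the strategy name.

Mid

Expected payoff of Early: (2/5)·6 + (3/5)·10 = 42/5.
Expected payoff of Mid: (2/5)·10 + (3/5)·9 = 47/5.
Expected payoff of Late: (2/5)·8 + (3/5)·10 = 46/5.
The largest is 47/5, so Firm A's best response is Mid.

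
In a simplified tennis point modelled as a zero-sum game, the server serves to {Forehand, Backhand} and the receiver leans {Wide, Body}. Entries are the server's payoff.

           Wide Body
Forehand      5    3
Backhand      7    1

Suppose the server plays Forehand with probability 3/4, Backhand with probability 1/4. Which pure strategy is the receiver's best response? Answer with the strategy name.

If the receiver plays Wide, the server's expected payoff is (3/4)·5 + (1/4)·7 = 11/2.
If the receiver plays Body, the server's expected payoff is (3/4)·3 + (1/4)·1 = 5/2.
The receiver minimizes the server's payoff; the smallest is 5/2, so the best response is Body.

Body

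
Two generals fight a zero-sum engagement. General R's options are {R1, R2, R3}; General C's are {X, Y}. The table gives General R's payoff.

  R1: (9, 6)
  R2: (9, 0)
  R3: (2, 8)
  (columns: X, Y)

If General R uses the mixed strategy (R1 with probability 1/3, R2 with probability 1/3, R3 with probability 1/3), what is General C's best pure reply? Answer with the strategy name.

If General C plays X, General R's expected payoff is (1/3)·9 + (1/3)·9 + (1/3)·2 = 20/3.
If General C plays Y, General R's expected payoff is (1/3)·6 + (1/3)·0 + (1/3)·8 = 14/3.
General C minimizes General R's payoff; the smallest is 14/3, so the best response is Y.

Y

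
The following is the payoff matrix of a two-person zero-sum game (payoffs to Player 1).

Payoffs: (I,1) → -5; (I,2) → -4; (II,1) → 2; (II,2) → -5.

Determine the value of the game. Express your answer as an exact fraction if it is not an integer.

-33/8

Row minima: I → -5, II → -5; maximin = -5.
Column maxima: 1 → 2, 2 → -4; minimax = -4.
-5 ≠ -4, so there is no saddle point; optimal play is mixed.
Let Player 1 play I with probability p. Expected payoff against 1: (-5)p + 2(1−p) = −7p + 2; against 2: (-4)p + (-5)(1−p) = p − 5.
Setting these equal: −7p + 2 = p − 5 ⇒ −8p = -7 ⇒ p = 7/8, and the value is (-7)·(7/8) + 2 = -33/8.
For Player 2: with q = P(1), equating I's and II's payoffs gives −q − 4 = 7q − 5 ⇒ q = 1/8.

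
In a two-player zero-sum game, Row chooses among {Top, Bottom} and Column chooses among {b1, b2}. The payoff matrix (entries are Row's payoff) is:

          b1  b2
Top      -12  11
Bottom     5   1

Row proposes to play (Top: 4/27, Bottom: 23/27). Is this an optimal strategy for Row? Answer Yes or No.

Yes

Against b1 this mix gives (4/27)·(-12) + (23/27)·5 = 67/27.
Against b2 this mix gives (4/27)·11 + (23/27)·1 = 67/27.
All of Column's active replies (b1, b2) yield 67/27, and no column does worse for Row. The mix makes Column indifferent and guarantees 67/27, so it is optimal.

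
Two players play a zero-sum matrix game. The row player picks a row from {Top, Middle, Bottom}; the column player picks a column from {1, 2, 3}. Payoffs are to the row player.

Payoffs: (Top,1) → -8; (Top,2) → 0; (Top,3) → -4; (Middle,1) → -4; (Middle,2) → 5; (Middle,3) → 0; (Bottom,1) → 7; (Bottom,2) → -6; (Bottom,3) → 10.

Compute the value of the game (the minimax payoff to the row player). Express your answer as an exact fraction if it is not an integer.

1/2

Row minima: Top → -8, Middle → -4, Bottom → -6; maximin = -4.
Column maxima: 1 → 7, 2 → 5, 3 → 10; minimax = 5.
-4 ≠ 5, so there is no saddle point; optimal play is mixed.
Top is strictly dominated by Middle, so the row player never plays it.
3 is strictly dominated by 1 (it gives the row player strictly more in every row), so the column player never plays it.
On the remaining 2×2 (Middle, Bottom vs 1, 2):
Let the row player play Middle with probability p. Expected payoff against 1: (-4)p + 7(1−p) = −11p + 7; against 2: 5p + (-6)(1−p) = 11p − 6.
Setting these equal: −11p + 7 = 11p − 6 ⇒ −22p = -13 ⇒ p = 13/22, and the value is (-11)·(13/22) + 7 = 1/2.
For the column player: with q = P(1), equating Middle's and Bottom's payoffs gives −9q + 5 = 13q − 6 ⇒ q = 1/2.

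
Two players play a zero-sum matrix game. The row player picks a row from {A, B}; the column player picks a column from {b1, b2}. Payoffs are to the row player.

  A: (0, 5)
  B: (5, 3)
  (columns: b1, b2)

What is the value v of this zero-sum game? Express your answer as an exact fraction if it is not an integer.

Row minima: A → 0, B → 3; maximin = 3.
Column maxima: b1 → 5, b2 → 5; minimax = 5.
3 ≠ 5, so there is no saddle point; optimal play is mixed.
Let the row player play A with probability p. Expected payoff against b1: 0p + 5(1−p) = −5p + 5; against b2: 5p + 3(1−p) = 2p + 3.
Setting these equal: −5p + 5 = 2p + 3 ⇒ −7p = -2 ⇒ p = 2/7, and the value is (-5)·(2/7) + 5 = 25/7.
For the column player: with q = P(b1), equating A's and B's payoffs gives −5q + 5 = 2q + 3 ⇒ q = 2/7.

25/7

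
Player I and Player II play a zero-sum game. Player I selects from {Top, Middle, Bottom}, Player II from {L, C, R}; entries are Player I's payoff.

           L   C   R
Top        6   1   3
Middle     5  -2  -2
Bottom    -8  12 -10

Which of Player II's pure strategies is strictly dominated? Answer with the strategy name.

L

R holds Player I's payoff strictly below L in every row: 3 < 6, -2 < 5, -10 < -8.
So L is strictly dominated for Player II.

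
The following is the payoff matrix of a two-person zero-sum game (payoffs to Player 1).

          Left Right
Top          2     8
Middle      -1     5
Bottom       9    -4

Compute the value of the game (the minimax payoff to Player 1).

80/19

Row minima: Top → 2, Middle → -1, Bottom → -4; maximin = 2.
Column maxima: Left → 9, Right → 8; minimax = 8.
2 ≠ 8, so there is no saddle point; optimal play is mixed.
Middle is strictly dominated by Top, so Player 1 never plays it.
On the remaining 2×2 (Top, Bottom vs Left, Right):
Let Player 1 play Top with probability p. Expected payoff against Left: 2p + 9(1−p) = −7p + 9; against Right: 8p + (-4)(1−p) = 12p − 4.
Setting these equal: −7p + 9 = 12p − 4 ⇒ −19p = -13 ⇒ p = 13/19, and the value is (-7)·(13/19) + 9 = 80/19.
For Player 2: with q = P(Left), equating Top's and Bottom's payoffs gives −6q + 8 = 13q − 4 ⇒ q = 12/19.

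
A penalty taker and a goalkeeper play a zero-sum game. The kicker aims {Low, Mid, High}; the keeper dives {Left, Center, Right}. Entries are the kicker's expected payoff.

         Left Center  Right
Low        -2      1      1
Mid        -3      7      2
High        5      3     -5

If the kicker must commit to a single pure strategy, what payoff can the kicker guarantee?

-2

Row minima: Low → -2, Mid → -3, High → -5.
The best of these is -2.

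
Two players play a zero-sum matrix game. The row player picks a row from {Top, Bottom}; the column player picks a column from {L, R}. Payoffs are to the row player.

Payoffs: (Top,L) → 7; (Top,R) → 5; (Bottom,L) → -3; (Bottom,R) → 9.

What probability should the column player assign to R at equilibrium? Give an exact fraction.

5/7

Row minima: Top → 5, Bottom → -3; maximin = 5.
Column maxima: L → 7, R → 9; minimax = 7.
5 ≠ 7, so there is no saddle point; optimal play is mixed.
Let the row player play Top with probability p. Expected payoff against L: 7p + (-3)(1−p) = 10p − 3; against R: 5p + 9(1−p) = −4p + 9.
Setting these equal: 10p − 3 = −4p + 9 ⇒ 14p = 12 ⇒ p = 6/7, and the value is (10)·(6/7) − 3 = 39/7.
For the column player: with q = P(L), equating Top's and Bottom's payoffs gives 2q + 5 = −12q + 9 ⇒ q = 2/7.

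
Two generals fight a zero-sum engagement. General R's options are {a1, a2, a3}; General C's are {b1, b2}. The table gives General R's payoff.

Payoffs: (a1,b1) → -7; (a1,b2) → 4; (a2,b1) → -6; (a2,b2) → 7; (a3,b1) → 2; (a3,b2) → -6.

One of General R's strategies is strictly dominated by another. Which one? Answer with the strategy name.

a2 gives a strictly higher payoff than a1 against every column: -6 > -7, 7 > 4.
So a1 is strictly dominated and General R never plays it.

a1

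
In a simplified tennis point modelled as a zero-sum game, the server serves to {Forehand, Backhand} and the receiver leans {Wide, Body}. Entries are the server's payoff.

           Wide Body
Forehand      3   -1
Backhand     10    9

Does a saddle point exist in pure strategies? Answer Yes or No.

Yes

Row minima: Forehand → -1, Backhand → 9; maximin = 9.
Column maxima: Wide → 10, Body → 9; minimax = 9.
maximin = minimax = 9, so a saddle point exists.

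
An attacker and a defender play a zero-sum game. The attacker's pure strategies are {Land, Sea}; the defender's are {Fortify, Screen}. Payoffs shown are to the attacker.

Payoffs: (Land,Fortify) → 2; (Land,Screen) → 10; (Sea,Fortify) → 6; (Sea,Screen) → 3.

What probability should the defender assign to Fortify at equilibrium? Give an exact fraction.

7/11

Row minima: Land → 2, Sea → 3; maximin = 3.
Column maxima: Fortify → 6, Screen → 10; minimax = 6.
3 ≠ 6, so there is no saddle point; optimal play is mixed.
Let the attacker play Land with probability p. Expected payoff against Fortify: 2p + 6(1−p) = −4p + 6; against Screen: 10p + 3(1−p) = 7p + 3.
Setting these equal: −4p + 6 = 7p + 3 ⇒ −11p = -3 ⇒ p = 3/11, and the value is (-4)·(3/11) + 6 = 54/11.
For the defender: with q = P(Fortify), equating Land's and Sea's payoffs gives −8q + 10 = 3q + 3 ⇒ q = 7/11.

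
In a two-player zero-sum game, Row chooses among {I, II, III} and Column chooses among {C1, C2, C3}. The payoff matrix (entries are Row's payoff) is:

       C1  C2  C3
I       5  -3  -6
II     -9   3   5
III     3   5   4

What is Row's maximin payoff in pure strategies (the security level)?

Row minima: I → -6, II → -9, III → 3.
The best of these is 3.

3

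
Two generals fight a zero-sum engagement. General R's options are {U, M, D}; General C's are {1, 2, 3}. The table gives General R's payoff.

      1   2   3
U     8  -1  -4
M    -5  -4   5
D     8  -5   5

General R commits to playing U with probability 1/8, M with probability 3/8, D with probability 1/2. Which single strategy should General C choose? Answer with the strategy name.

2

If General C plays 1, General R's expected payoff is (1/8)·8 + (3/8)·(-5) + (1/2)·8 = 25/8.
If General C plays 2, General R's expected payoff is (1/8)·(-1) + (3/8)·(-4) + (1/2)·(-5) = -33/8.
If General C plays 3, General R's expected payoff is (1/8)·(-4) + (3/8)·5 + (1/2)·5 = 31/8.
General C minimizes General R's payoff; the smallest is -33/8, so the best response is 2.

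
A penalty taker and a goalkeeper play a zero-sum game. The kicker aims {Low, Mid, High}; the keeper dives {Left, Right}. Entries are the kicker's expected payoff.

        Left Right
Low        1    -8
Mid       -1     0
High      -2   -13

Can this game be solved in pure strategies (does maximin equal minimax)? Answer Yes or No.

No

Row minima: Low → -8, Mid → -1, High → -13; maximin = -1.
Column maxima: Left → 1, Right → 0; minimax = 0.
-1 ≠ 0, so no pure-strategy equilibrium exists.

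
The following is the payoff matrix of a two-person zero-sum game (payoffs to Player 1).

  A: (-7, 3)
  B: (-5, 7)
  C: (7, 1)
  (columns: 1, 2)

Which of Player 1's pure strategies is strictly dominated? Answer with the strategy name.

B gives a strictly higher payoff than A against every column: -5 > -7, 7 > 3.
So A is strictly dominated and Player 1 never plays it.

A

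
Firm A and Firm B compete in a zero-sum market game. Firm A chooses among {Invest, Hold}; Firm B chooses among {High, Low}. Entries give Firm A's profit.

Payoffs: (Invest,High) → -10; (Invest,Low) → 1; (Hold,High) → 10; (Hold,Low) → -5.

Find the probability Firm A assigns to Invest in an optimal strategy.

15/26

Row minima: Invest → -10, Hold → -5; maximin = -5.
Column maxima: High → 10, Low → 1; minimax = 1.
-5 ≠ 1, so there is no saddle point; optimal play is mixed.
Let Firm A play Invest with probability p. Expected payoff against High: (-10)p + 10(1−p) = −20p + 10; against Low: 1p + (-5)(1−p) = 6p − 5.
Setting these equal: −20p + 10 = 6p − 5 ⇒ −26p = -15 ⇒ p = 15/26, and the value is (-20)·(15/26) + 10 = -20/13.
For Firm B: with q = P(High), equating Invest's and Hold's payoffs gives −11q + 1 = 15q − 5 ⇒ q = 3/13.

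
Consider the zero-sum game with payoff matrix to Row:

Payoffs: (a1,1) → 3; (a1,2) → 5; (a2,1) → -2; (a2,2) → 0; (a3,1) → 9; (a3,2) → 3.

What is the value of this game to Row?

9/2

Row minima: a1 → 3, a2 → -2, a3 → 3; maximin = 3.
Column maxima: 1 → 9, 2 → 5; minimax = 5.
3 ≠ 5, so there is no saddle point; optimal play is mixed.
a2 is strictly dominated by a1, so Row never plays it.
On the remaining 2×2 (a1, a3 vs 1, 2):
Let Row play a1 with probability p. Expected payoff against 1: 3p + 9(1−p) = −6p + 9; against 2: 5p + 3(1−p) = 2p + 3.
Setting these equal: −6p + 9 = 2p + 3 ⇒ −8p = -6 ⇒ p = 3/4, and the value is (-6)·(3/4) + 9 = 9/2.
For Column: with q = P(1), equating a1's and a3's payoffs gives −2q + 5 = 6q + 3 ⇒ q = 1/4.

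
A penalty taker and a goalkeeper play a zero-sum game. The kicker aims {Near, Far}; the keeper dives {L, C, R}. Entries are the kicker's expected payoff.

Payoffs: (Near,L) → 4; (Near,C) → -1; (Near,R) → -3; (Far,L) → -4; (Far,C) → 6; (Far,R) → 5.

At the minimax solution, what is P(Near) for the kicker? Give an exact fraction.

9/16

Row minima: Near → -3, Far → -4; maximin = -3.
Column maxima: L → 4, C → 6, R → 5; minimax = 4.
-3 ≠ 4, so there is no saddle point; optimal play is mixed.
C is strictly dominated by R (it gives the kicker strictly more in every row), so the keeper never plays it.
On the remaining 2×2 (Near, Far vs L, R):
Let the kicker play Near with probability p. Expected payoff against L: 4p + (-4)(1−p) = 8p − 4; against R: (-3)p + 5(1−p) = −8p + 5.
Setting these equal: 8p − 4 = −8p + 5 ⇒ 16p = 9 ⇒ p = 9/16, and the value is (8)·(9/16) − 4 = 1/2.
For the keeper: with q = P(L), equating Near's and Far's payoffs gives 7q − 3 = −9q + 5 ⇒ q = 1/2.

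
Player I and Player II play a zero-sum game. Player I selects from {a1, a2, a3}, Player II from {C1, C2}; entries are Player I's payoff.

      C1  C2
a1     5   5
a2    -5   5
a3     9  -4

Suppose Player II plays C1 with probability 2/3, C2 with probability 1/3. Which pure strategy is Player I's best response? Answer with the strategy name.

Expected payoff of a1: (2/3)·5 + (1/3)·5 = 5.
Expected payoff of a2: (2/3)·(-5) + (1/3)·5 = -5/3.
Expected payoff of a3: (2/3)·9 + (1/3)·(-4) = 14/3.
The largest is 5, so Player I's best response is a1.

a1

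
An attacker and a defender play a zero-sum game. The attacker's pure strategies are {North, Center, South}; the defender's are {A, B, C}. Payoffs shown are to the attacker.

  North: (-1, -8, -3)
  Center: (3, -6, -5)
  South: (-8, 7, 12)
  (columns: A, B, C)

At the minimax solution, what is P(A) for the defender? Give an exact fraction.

13/24

Row minima: North → -8, Center → -6, South → -8; maximin = -6.
Column maxima: A → 3, B → 7, C → 12; minimax = 3.
-6 ≠ 3, so there is no saddle point; optimal play is mixed.
C is strictly dominated by B (it gives the attacker strictly more in every row), so the defender never plays it.
With C eliminated, North is strictly dominated by Center (Center gives the attacker strictly more in every remaining column), so the attacker never plays it.
On the remaining 2×2 (Center, South vs A, B):
Let the attacker play Center with probability p. Expected payoff against A: 3p + (-8)(1−p) = 11p − 8; against B: (-6)p + 7(1−p) = −13p + 7.
Setting these equal: 11p − 8 = −13p + 7 ⇒ 24p = 15 ⇒ p = 5/8, and the value is (11)·(5/8) − 8 = -9/8.
For the defender: with q = P(A), equating Center's and South's payoffs gives 9q − 6 = −15q + 7 ⇒ q = 13/24.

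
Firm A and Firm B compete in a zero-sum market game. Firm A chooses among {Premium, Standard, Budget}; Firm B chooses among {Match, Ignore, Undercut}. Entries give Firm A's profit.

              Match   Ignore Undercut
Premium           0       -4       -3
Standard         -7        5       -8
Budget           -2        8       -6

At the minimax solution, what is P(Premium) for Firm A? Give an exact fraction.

Row minima: Premium → -4, Standard → -8, Budget → -6; maximin = -4.
Column maxima: Match → 0, Ignore → 8, Undercut → -3; minimax = -3.
-4 ≠ -3, so there is no saddle point; optimal play is mixed.
Standard is strictly dominated by Budget, so Firm A never plays it.
Match is strictly dominated by Undercut (it gives Firm A strictly more in every row), so Firm B never plays it.
On the remaining 2×2 (Premium, Budget vs Ignore, Undercut):
Let Firm A play Premium with probability p. Expected payoff against Ignore: (-4)p + 8(1−p) = −12p + 8; against Undercut: (-3)p + (-6)(1−p) = 3p − 6.
Setting these equal: −12p + 8 = 3p − 6 ⇒ −15p = -14 ⇒ p = 14/15, and the value is (-12)·(14/15) + 8 = -16/5.
For Firm B: with q = P(Ignore), equating Premium's and Budget's payoffs gives −q − 3 = 14q − 6 ⇒ q = 1/5.

14/15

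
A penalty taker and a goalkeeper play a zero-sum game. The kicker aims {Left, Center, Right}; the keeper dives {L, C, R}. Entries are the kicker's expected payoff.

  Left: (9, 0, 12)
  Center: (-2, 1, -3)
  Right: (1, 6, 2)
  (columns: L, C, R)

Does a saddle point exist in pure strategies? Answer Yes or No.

No

Row minima: Left → 0, Center → -3, Right → 1; maximin = 1.
Column maxima: L → 9, C → 6, R → 12; minimax = 6.
1 ≠ 6, so no pure-strategy equilibrium exists.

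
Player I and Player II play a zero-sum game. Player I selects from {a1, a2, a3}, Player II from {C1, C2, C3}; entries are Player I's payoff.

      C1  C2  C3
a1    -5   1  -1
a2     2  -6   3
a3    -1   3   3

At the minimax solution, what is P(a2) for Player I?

Row minima: a1 → -5, a2 → -6, a3 → -1; maximin = -1.
Column maxima: C1 → 2, C2 → 3, C3 → 3; minimax = 2.
-1 ≠ 2, so there is no saddle point; optimal play is mixed.
a1 is strictly dominated by a3, so Player I never plays it.
C3 is strictly dominated by C1 (it gives Player I strictly more in every row), so Player II never plays it.
On the remaining 2×2 (a2, a3 vs C1, C2):
Let Player I play a2 with probability p. Expected payoff against C1: 2p + (-1)(1−p) = 3p − 1; against C2: (-6)p + 3(1−p) = −9p + 3.
Setting these equal: 3p − 1 = −9p + 3 ⇒ 12p = 4 ⇒ p = 1/3, and the value is (3)·(1/3) − 1 = 0.
For Player II: with q = P(C1), equating a2's and a3's payoffs gives 8q − 6 = −4q + 3 ⇒ q = 3/4.

1/3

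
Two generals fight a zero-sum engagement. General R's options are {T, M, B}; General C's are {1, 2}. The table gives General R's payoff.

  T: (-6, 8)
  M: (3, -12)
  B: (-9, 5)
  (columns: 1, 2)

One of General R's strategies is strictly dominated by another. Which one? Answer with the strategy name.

T gives a strictly higher payoff than B against every column: -6 > -9, 8 > 5.
So B is strictly dominated and General R never plays it.

B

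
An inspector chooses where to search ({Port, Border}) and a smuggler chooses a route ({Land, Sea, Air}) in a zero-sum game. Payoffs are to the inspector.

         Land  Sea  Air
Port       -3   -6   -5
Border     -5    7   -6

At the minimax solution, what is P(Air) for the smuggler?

13/14

Row minima: Port → -6, Border → -6; maximin = -6.
Column maxima: Land → -3, Sea → 7, Air → -5; minimax = -5.
-6 ≠ -5, so there is no saddle point; optimal play is mixed.
Land is strictly dominated by Air (it gives the inspector strictly more in every row), so the smuggler never plays it.
On the remaining 2×2 (Port, Border vs Sea, Air):
Let the inspector play Port with probability p. Expected payoff against Sea: (-6)p + 7(1−p) = −13p + 7; against Air: (-5)p + (-6)(1−p) = p − 6.
Setting these equal: −13p + 7 = p − 6 ⇒ −14p = -13 ⇒ p = 13/14, and the value is (-13)·(13/14) + 7 = -71/14.
For the smuggler: with q = P(Sea), equating Port's and Border's payoffs gives −q − 5 = 13q − 6 ⇒ q = 1/14.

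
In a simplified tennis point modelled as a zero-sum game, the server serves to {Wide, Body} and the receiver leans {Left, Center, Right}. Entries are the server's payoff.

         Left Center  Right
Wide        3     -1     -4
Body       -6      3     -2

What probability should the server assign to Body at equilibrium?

Row minima: Wide → -4, Body → -6; maximin = -4.
Column maxima: Left → 3, Center → 3, Right → -2; minimax = -2.
-4 ≠ -2, so there is no saddle point; optimal play is mixed.
Center is strictly dominated by Right (it gives the server strictly more in every row), so the receiver never plays it.
On the remaining 2×2 (Wide, Body vs Left, Right):
Let the server play Wide with probability p. Expected payoff against Left: 3p + (-6)(1−p) = 9p − 6; against Right: (-4)p + (-2)(1−p) = −2p − 2.
Setting these equal: 9p − 6 = −2p − 2 ⇒ 11p = 4 ⇒ p = 4/11, and the value is (9)·(4/11) − 6 = -30/11.
For the receiver: with q = P(Left), equating Wide's and Body's payoffs gives 7q − 4 = −4q − 2 ⇒ q = 2/11.

7/11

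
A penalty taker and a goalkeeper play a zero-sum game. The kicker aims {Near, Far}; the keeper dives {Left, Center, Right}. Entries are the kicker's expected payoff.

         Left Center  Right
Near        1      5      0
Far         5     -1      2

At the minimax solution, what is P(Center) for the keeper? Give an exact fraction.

1/4

Row minima: Near → 0, Far → -1; maximin = 0.
Column maxima: Left → 5, Center → 5, Right → 2; minimax = 2.
0 ≠ 2, so there is no saddle point; optimal play is mixed.
Left is strictly dominated by Right (it gives the kicker strictly more in every row), so the keeper never plays it.
On the remaining 2×2 (Near, Far vs Center, Right):
Let the kicker play Near with probability p. Expected payoff against Center: 5p + (-1)(1−p) = 6p − 1; against Right: 0p + 2(1−p) = −2p + 2.
Setting these equal: 6p − 1 = −2p + 2 ⇒ 8p = 3 ⇒ p = 3/8, and the value is (6)·(3/8) − 1 = 5/4.
For the keeper: with q = P(Center), equating Near's and Far's payoffs gives 5q = −3q + 2 ⇒ q = 1/4.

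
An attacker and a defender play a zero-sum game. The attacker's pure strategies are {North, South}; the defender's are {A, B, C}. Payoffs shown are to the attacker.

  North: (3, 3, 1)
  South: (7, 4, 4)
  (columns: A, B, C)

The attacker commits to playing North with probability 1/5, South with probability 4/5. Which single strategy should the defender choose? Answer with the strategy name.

If the defender plays A, the attacker's expected payoff is (1/5)·3 + (4/5)·7 = 31/5.
If the defender plays B, the attacker's expected payoff is (1/5)·3 + (4/5)·4 = 19/5.
If the defender plays C, the attacker's expected payoff is (1/5)·1 + (4/5)·4 = 17/5.
The defender minimizes the attacker's payoff; the smallest is 17/5, so the best response is C.

C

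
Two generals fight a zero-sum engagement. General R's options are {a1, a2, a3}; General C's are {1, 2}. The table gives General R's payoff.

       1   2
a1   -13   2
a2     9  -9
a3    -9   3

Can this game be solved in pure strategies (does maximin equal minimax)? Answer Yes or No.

Row minima: a1 → -13, a2 → -9, a3 → -9; maximin = -9.
Column maxima: 1 → 9, 2 → 3; minimax = 3.
-9 ≠ 3, so no pure-strategy equilibrium exists.

No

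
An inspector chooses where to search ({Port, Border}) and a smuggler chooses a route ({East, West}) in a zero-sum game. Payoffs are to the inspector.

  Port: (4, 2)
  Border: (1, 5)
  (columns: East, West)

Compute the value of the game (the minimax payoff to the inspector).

Row minima: Port → 2, Border → 1; maximin = 2.
Column maxima: East → 4, West → 5; minimax = 4.
2 ≠ 4, so there is no saddle point; optimal play is mixed.
Let the inspector play Port with probability p. Expected payoff against East: 4p + 1(1−p) = 3p + 1; against West: 2p + 5(1−p) = −3p + 5.
Setting these equal: 3p + 1 = −3p + 5 ⇒ 6p = 4 ⇒ p = 2/3, and the value is (3)·(2/3) + 1 = 3.
For the smuggler: with q = P(East), equating Port's and Border's payoffs gives 2q + 2 = −4q + 5 ⇒ q = 1/2.

3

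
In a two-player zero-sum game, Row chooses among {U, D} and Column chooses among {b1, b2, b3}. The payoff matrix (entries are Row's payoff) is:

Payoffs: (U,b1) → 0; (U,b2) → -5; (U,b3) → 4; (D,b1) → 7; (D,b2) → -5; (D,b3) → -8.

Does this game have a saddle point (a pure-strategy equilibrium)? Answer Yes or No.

Row minima: U → -5, D → -8; maximin = -5.
Column maxima: b1 → 7, b2 → -5, b3 → 4; minimax = -5.
maximin = minimax = -5, so a saddle point exists.

Yes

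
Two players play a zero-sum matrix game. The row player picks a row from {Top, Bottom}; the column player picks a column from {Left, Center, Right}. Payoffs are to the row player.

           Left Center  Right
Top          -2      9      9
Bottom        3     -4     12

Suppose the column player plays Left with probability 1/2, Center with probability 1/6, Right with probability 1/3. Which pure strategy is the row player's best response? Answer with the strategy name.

Expected payoff of Top: (1/2)·(-2) + (1/6)·9 + (1/3)·9 = 7/2.
Expected payoff of Bottom: (1/2)·3 + (1/6)·(-4) + (1/3)·12 = 29/6.
The largest is 29/6, so the row player's best response is Bottom.

Bottom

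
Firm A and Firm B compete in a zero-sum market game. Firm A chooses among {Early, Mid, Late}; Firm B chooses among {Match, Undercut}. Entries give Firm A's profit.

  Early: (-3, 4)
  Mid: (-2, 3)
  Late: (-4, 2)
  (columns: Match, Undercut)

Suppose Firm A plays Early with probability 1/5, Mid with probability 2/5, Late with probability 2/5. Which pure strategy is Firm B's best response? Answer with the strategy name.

If Firm B plays Match, Firm A's expected payoff is (1/5)·(-3) + (2/5)·(-2) + (2/5)·(-4) = -3.
If Firm B plays Undercut, Firm A's expected payoff is (1/5)·4 + (2/5)·3 + (2/5)·2 = 14/5.
Firm B minimizes Firm A's payoff; the smallest is -3, so the best response is Match.

Match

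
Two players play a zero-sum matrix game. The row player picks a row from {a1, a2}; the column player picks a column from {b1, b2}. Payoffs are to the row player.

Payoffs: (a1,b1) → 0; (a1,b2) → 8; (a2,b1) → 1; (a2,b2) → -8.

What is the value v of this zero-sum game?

8/17

Row minima: a1 → 0, a2 → -8; maximin = 0.
Column maxima: b1 → 1, b2 → 8; minimax = 1.
0 ≠ 1, so there is no saddle point; optimal play is mixed.
Let the row player play a1 with probability p. Expected payoff against b1: 0p + 1(1−p) = −p + 1; against b2: 8p + (-8)(1−p) = 16p − 8.
Setting these equal: −p + 1 = 16p − 8 ⇒ −17p = -9 ⇒ p = 9/17, and the value is (-1)·(9/17) + 1 = 8/17.
For the column player: with q = P(b1), equating a1's and a2's payoffs gives −8q + 8 = 9q − 8 ⇒ q = 16/17.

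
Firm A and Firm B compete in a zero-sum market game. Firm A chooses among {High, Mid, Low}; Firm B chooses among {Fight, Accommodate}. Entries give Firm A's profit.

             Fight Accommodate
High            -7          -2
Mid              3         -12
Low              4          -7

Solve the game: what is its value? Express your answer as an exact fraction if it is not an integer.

Row minima: High → -7, Mid → -12, Low → -7; maximin = -7.
Column maxima: Fight → 4, Accommodate → -2; minimax = -2.
-7 ≠ -2, so there is no saddle point; optimal play is mixed.
Mid is strictly dominated by Low, so Firm A never plays it.
On the remaining 2×2 (High, Low vs Fight, Accommodate):
Let Firm A play High with probability p. Expected payoff against Fight: (-7)p + 4(1−p) = −11p + 4; against Accommodate: (-2)p + (-7)(1−p) = 5p − 7.
Setting these equal: −11p + 4 = 5p − 7 ⇒ −16p = -11 ⇒ p = 11/16, and the value is (-11)·(11/16) + 4 = -57/16.
For Firm B: with q = P(Fight), equating High's and Low's payoffs gives −5q − 2 = 11q − 7 ⇒ q = 5/16.

-57/16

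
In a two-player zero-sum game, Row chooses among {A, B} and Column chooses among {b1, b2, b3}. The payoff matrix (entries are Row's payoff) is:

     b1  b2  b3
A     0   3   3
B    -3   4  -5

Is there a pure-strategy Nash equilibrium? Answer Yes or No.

Yes

Row minima: A → 0, B → -5; maximin = 0.
Column maxima: b1 → 0, b2 → 4, b3 → 3; minimax = 0.
maximin = minimax = 0, so a saddle point exists.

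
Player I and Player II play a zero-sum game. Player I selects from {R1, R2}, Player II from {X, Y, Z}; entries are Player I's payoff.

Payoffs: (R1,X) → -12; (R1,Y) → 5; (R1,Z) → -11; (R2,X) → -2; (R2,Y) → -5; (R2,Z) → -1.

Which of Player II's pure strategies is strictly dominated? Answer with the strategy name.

Z

X holds Player I's payoff strictly below Z in every row: -12 < -11, -2 < -1.
So Z is strictly dominated for Player II.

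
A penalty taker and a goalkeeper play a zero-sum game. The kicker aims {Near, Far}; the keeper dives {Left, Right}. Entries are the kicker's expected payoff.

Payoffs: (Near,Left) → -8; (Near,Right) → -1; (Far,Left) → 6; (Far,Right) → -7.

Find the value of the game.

Row minima: Near → -8, Far → -7; maximin = -7.
Column maxima: Left → 6, Right → -1; minimax = -1.
-7 ≠ -1, so there is no saddle point; optimal play is mixed.
Let the kicker play Near with probability p. Expected payoff against Left: (-8)p + 6(1−p) = −14p + 6; against Right: (-1)p + (-7)(1−p) = 6p − 7.
Setting these equal: −14p + 6 = 6p − 7 ⇒ −20p = -13 ⇒ p = 13/20, and the value is (-14)·(13/20) + 6 = -31/10.
For the keeper: with q = P(Left), equating Near's and Far's payoffs gives −7q − 1 = 13q − 7 ⇒ q = 3/10.

-31/10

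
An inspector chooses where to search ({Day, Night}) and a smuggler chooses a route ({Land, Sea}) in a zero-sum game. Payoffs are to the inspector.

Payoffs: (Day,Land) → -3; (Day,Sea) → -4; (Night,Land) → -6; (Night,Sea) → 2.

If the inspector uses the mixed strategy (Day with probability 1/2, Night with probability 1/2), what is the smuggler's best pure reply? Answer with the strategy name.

If the smuggler plays Land, the inspector's expected payoff is (1/2)·(-3) + (1/2)·(-6) = -9/2.
If the smuggler plays Sea, the inspector's expected payoff is (1/2)·(-4) + (1/2)·2 = -1.
The smuggler minimizes the inspector's payoff; the smallest is -9/2, so the best response is Land.

Land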